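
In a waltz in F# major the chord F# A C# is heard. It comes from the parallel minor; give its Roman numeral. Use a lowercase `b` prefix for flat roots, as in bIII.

i

The root F# is the diatonic 1st degree of F# major; the borrowing shows in the chord quality. Diatonically F# major has F# (I) on that degree; F#–A–C# is instead the minor chord native to F# minor, so it takes the label i.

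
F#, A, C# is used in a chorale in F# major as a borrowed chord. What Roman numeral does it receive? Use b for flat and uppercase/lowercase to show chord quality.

F# is scale degree 1 in F# major. The diatonic chord on degree 1 would be F# (I), but F#–A–C# is the minor chord from F# minor. As a borrowed chord it is labeled i.

i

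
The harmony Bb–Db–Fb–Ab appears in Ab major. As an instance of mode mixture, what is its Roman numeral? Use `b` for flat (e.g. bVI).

iiø7

Bb is scale degree 2 in Ab major. Diatonically Ab major has Bbm (ii) on that degree; Bb–Db–Fb–Ab is instead the half-diminished-seventh chord native to Ab minor, so it takes the label iiø7.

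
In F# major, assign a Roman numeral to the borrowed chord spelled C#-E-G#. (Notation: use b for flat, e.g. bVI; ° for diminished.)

C# is scale degree 5 in F# major. The diatonic chord on degree 5 would be C# (V), but C#–E–G# is the minor chord from F# minor. As a borrowed chord it is labeled v.

v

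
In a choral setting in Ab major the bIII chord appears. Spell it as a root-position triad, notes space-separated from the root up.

Cb Eb Gb

Scale degree 3 in Ab major is C. bIII uses the lowered form, Cb, taken from Ab minor. In Ab minor the chord on Cb is Cb–Eb–Gb.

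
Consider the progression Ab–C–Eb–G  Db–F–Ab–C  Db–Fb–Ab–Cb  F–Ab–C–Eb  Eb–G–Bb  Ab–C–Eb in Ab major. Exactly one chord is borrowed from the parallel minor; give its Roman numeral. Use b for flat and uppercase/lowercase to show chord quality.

The diatonic triads in Ab major are Ab, Bbm, Cm, Db, Eb, Fm, Gdim. Ab–C–Eb–G = Abmaj7, Db–F–Ab–C = Dbmaj7, F–Ab–C–Eb = Fm7, Eb–G–Bb = Eb and Ab–C–Eb = Ab all belong to that set. Db–Fb–Ab–Cb is not: scale degree 4 in Ab major carries Db (IV). In Ab minor the chord on that degree is Dbm7, so here it functions as iv7, borrowed from the parallel minor.

iv7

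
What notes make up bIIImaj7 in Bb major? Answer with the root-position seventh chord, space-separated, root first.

Db F Ab C

The root of bIIImaj7 is the lowered 3rd degree: D becomes Db. Stacking thirds in Bb minor on Db gives Db–F–Ab–C.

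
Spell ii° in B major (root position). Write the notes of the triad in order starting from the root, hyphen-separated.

C#-E-G

The root, C#, is scale degree 2 — the same note in B major and B minor; only the chord quality changes. Building the diminished chord from the parallel minor on C#: C#–E–G.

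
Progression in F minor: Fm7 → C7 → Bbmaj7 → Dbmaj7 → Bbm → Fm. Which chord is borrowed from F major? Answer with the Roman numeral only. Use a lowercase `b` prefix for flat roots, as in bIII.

F minor has the diatonic set Fm, Gdim, Ab, Bbm, C, Db, Eb (with V from harmonic minor). Fm7, C7, Dbmaj7, Bbm and Fm all belong to that set. But Bbmaj7 (Bb–D–F–A) is foreign: the diatonic iv on degree 4 is Bbm, whereas Bbmaj7 comes from F major. It is labeled IVmaj7.

IVmaj7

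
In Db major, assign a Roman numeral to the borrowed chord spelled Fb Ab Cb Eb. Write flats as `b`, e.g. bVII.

bIIImaj7

Fb is the lowered form of scale degree 3 in Db major (the diatonic degree 3 is F). The diatonic chord on degree 3 would be Fm (iii), but Fb–Ab–Cb–Eb is the major-seventh chord from Db minor. As a borrowed chord it is labeled bIIImaj7.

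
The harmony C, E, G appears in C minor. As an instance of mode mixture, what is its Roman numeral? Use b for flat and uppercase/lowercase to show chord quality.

I

C is scale degree 1 in C minor. Diatonically C minor has Cm (i) on that degree; C–E–G is instead the major chord native to C major, so it takes the label I.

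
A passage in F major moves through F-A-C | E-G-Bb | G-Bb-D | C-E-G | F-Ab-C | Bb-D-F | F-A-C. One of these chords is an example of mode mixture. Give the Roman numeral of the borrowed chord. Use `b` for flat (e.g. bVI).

i

The diatonic triads in F major are F, Gm, Am, Bb, C, Dm, Edim. F–A–C = F, E–G–Bb = Edim, G–Bb–D = Gm, C–E–G = C and Bb–D–F = Bb all belong to that set. F–Ab–C is not: scale degree 1 in F major carries F (I). In F minor the chord on that degree is Fm, so here it functions as i, borrowed from the parallel minor.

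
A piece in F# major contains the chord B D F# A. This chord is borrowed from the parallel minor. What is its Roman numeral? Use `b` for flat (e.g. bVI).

B is scale degree 4 in F# major. The diatonic chord on degree 4 would be B (IV), but B–D–F#–A is the minor-seventh chord from F# minor. As a borrowed chord it is labeled iv7.

iv7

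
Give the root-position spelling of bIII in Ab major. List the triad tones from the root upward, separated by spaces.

Cb Eb Gb

The root of bIII is the lowered 3rd degree: C becomes Cb. Stacking thirds in Ab minor on Cb gives Cb–Eb–Gb.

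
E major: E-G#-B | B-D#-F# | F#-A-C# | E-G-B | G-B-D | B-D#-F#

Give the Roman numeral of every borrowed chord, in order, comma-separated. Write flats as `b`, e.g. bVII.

The diatonic triads in E major are E, F#m, G#m, A, B, C#m, D#dim. E–G#–B = E, B–D#–F# = B and F#–A–C# = F#m all belong to that set. E–G–B is not: scale degree 1 in E major carries E (I). In E minor the chord on that degree is Em, so here it functions as i, borrowed from the parallel minor. But G–B–D is foreign: the diatonic iii on degree 3 is G#m, whereas G comes from E minor. It is labeled bIII.

i, bIII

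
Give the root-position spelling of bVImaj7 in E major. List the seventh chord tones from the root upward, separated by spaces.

C E G B

bVImaj7 is built on the lowered scale degree 6. In E major degree 6 is C#; lowered it becomes C. In E minor the chord on C is C–E–G–B.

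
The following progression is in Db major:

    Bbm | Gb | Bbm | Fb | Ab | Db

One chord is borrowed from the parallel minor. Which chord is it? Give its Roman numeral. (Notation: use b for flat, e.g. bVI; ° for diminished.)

Db major has the diatonic set Db, Ebm, Fm, Gb, Ab, Bbm, Cdim. Bbm, Gb, Ab and Db are all diatonic. Fb (Fb–Ab–Cb) is not: scale degree 3 in Db major carries Fm (iii). In Db minor the chord on that degree is Fb, so here it functions as bIII, borrowed from the parallel minor.

bIII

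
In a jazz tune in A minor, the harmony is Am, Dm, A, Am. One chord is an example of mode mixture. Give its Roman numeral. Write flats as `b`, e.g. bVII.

I

In A minor (with V from harmonic minor) the diatonic chords are Am, Bdim, C, Dm, E, F, G. Of the given chords, Am and Dm are diatonic. A (A–C#–E) doesn't fit — on degree 1 A minor would have Am (i). A is the degree-1 chord of A major, so it is the borrowed I.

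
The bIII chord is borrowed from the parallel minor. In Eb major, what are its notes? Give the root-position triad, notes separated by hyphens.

Scale degree 3 in Eb major is G. bIII uses the lowered form, Gb, taken from Eb minor. In Eb minor the chord on Gb is Gb–Bb–Db.

Gb-Bb-Db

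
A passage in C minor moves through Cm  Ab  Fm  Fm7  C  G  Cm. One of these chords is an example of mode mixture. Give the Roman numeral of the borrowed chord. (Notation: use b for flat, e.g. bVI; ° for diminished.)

I

In C minor (with V from harmonic minor) the diatonic chords are Cm, Ddim, Eb, Fm, G, Ab, Bb. Cm, Ab, Fm, Fm7 and G are all diatonic. C (C–E–G) is not: scale degree 1 in C minor carries Cm (i). In C major the chord on that degree is C, so here it functions as I, borrowed from the parallel major.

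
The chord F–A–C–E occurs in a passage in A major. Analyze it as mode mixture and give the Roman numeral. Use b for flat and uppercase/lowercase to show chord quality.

bVImaj7

F is the lowered form of scale degree 6 in A major (the diatonic degree 6 is F#). Diatonically A major has F#m (vi) on that degree; F–A–C–E is instead the major-seventh chord native to A minor, so it takes the label bVImaj7.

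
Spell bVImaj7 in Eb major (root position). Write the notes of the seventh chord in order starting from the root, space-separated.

The root of bVImaj7 is the lowered 6th degree: C becomes Cb. In Eb minor the chord on Cb is Cb–Eb–Gb–Bb.

Cb Eb Gb Bb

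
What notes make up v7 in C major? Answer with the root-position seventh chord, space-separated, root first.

G Bb D F

v7 is built on scale degree 5, which is G in both C major and its parallel. Building the minor-seventh chord from the parallel minor on G: G–Bb–D–F.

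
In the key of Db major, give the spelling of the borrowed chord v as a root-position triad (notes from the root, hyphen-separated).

Ab-Cb-Eb

v is built on scale degree 5, which is Ab in both Db major and its parallel. Building the minor chord from the parallel minor on Ab: Ab–Cb–Eb.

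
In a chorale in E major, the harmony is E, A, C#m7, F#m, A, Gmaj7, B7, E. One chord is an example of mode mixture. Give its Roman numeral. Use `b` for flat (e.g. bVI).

E major has the diatonic set E, F#m, G#m, A, B, C#m, D#dim. E, A, C#m7, F#m and B7 are all diatonic. But Gmaj7 (G–B–D–F#) is foreign: the diatonic iii on degree 3 is G#m, whereas Gmaj7 comes from E minor. It is labeled bIIImaj7.

bIIImaj7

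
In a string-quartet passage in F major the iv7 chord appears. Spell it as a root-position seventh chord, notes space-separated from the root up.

Bb Db F Ab

iv7 is built on scale degree 4, which is Bb in both F major and its parallel. In F minor the chord on Bb is Bb–Db–F–Ab.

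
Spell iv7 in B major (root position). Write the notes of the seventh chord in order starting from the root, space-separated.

E G B D

The root, E, is scale degree 4 — the same note in B major and B minor; only the chord quality changes. Stacking thirds in B minor on E gives E–G–B–D.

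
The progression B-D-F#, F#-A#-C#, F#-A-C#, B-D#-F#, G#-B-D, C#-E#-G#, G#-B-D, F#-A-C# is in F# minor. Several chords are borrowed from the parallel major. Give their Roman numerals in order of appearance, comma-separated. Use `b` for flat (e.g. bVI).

The diatonic triads in F# minor (with V from harmonic minor) are F#m, G#dim, A, Bm, C#, D, E. B–D–F# = Bm, F#–A–C# = F#m, G#–B–D = G#dim and C#–E#–G# = C# are all diatonic. F#–A#–C# is not: scale degree 1 in F# minor carries F#m (i). In F# major the chord on that degree is F#, so here it functions as I, borrowed from the parallel major. B–D#–F# is not: scale degree 4 in F# minor carries Bm (iv). In F# major the chord on that degree is B, so here it functions as IV, borrowed from the parallel major.

I, IV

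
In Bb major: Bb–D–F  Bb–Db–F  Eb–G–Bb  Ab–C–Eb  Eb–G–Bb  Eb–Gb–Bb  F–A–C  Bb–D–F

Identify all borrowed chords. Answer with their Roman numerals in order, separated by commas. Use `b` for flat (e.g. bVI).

i, bVII, iv

Bb major has the diatonic set Bb, Cm, Dm, Eb, F, Gm, Adim. Bb–D–F = Bb, Eb–G–Bb = Eb and F–A–C = F all belong to that set. Bb–Db–F is not: scale degree 1 in Bb major carries Bb (I). In Bb minor the chord on that degree is Bbm, so here it functions as i, borrowed from the parallel minor. Ab–C–Eb doesn't fit — on degree 7 Bb major would have Adim (vii°). Ab is the degree-7 chord of Bb minor, so it is the borrowed bVII. But Eb–Gb–Bb is foreign: the diatonic IV on degree 4 is Eb, whereas Ebm comes from Bb minor. It is labeled iv.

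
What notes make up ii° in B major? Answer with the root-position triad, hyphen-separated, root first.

C#-E-G

The root, C#, is scale degree 2 — the same note in B major and B minor; only the chord quality changes. Stacking thirds in B minor on C# gives C#–E–G.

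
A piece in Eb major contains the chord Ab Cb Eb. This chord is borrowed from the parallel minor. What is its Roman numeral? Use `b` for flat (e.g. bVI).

iv

The root Ab is the diatonic 4th degree of Eb major; the borrowing shows in the chord quality. Ab–Cb–Eb is a minor chord — the form found in Eb minor, not the diatonic IV (Ab). Borrowed into Eb major it is written iv.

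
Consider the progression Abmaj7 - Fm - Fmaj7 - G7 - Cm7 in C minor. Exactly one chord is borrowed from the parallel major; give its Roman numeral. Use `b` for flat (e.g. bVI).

IVmaj7

In C minor (with V from harmonic minor) the diatonic chords are Cm, Ddim, Eb, Fm, G, Ab, Bb. Abmaj7, Fm, G7 and Cm7 are all diatonic. But Fmaj7 (F–A–C–E) is foreign: the diatonic iv on degree 4 is Fm, whereas Fmaj7 comes from C major. It is labeled IVmaj7.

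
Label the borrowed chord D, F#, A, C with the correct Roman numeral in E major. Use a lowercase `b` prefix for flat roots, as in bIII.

bVII7

In E major scale degree 7 is D#; D is its lowered form, from E minor. The diatonic chord on degree 7 would be D#dim (vii°), but D–F#–A–C is the dominant-seventh chord from E minor. As a borrowed chord it is labeled bVII7.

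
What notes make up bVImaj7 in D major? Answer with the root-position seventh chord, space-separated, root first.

bVImaj7 is built on the lowered scale degree 6. In D major degree 6 is B; lowered it becomes Bb. Building the major-seventh chord from the parallel minor on Bb: Bb–D–F–A.

Bb D F A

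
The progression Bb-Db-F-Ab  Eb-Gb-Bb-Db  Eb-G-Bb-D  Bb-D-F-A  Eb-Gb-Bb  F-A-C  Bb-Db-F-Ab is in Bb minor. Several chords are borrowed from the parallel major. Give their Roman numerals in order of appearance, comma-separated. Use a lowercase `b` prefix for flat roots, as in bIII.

IVmaj7, Imaj7

In Bb minor (with V from harmonic minor) the diatonic chords are Bbm, Cdim, Db, Ebm, F, Gb, Ab. Of the given chords, Bb–Db–F–Ab = Bbm7, Eb–Gb–Bb–Db = Ebm7, Eb–Gb–Bb = Ebm and F–A–C = F are diatonic. But Eb–G–Bb–D is foreign: the diatonic iv on degree 4 is Ebm, whereas Ebmaj7 comes from Bb major. It is labeled IVmaj7. But Bb–D–F–A is foreign: the diatonic i on degree 1 is Bbm, whereas Bbmaj7 comes from Bb major. It is labeled Imaj7.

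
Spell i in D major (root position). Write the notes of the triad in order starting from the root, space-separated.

i is built on scale degree 1, which is D in both D major and its parallel. Building the minor chord from the parallel minor on D: D–F–A.

D F A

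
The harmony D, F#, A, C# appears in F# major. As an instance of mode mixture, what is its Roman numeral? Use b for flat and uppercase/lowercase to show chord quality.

The root D is the lowered 6th scale degree — diatonically F# major has D# there. D–F#–A–C# is a major-seventh chord — the form found in F# minor, not the diatonic vi (D#m). Borrowed into F# major it is written bVImaj7.

bVImaj7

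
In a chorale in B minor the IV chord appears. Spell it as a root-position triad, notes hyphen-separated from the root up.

E-G#-B

The root, E, is scale degree 4 — the same note in B minor and B major; only the chord quality changes. Stacking thirds in B major on E gives E–G#–B.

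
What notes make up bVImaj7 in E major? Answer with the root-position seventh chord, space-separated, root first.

bVImaj7 is built on the lowered scale degree 6. In E major degree 6 is C#; lowered it becomes C. Stacking thirds in E minor on C gives C–E–G–B.

C E G B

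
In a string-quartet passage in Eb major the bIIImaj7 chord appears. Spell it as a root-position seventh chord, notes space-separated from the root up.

Gb Bb Db F

Scale degree 3 in Eb major is G. bIIImaj7 uses the lowered form, Gb, taken from Eb minor. Building the major-seventh chord from the parallel minor on Gb: Gb–Bb–Db–F.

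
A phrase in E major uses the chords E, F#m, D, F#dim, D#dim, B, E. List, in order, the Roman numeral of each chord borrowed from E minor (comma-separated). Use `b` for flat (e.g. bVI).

The diatonic triads in E major are E, F#m, G#m, A, B, C#m, D#dim. Of the given chords, E, F#m, D#dim and B are diatonic. D (D–F#–A) is not: scale degree 7 in E major carries D#dim (vii°). In E minor the chord on that degree is D, so here it functions as bVII, borrowed from the parallel minor. But F#dim (F#–A–C) is foreign: the diatonic ii on degree 2 is F#m, whereas F#dim comes from E minor. It is labeled ii°.

bVII, ii°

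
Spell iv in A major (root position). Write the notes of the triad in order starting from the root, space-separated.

D F A

The root, D, is scale degree 4 — the same note in A major and A minor; only the chord quality changes. In A minor the chord on D is D–F–A.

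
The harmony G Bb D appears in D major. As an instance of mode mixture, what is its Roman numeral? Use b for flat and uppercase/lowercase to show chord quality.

iv

G is scale degree 4 in D major. Diatonically D major has G (IV) on that degree; G–Bb–D is instead the minor chord native to D minor, so it takes the label iv.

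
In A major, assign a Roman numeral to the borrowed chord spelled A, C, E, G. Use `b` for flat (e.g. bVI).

i7

The root A is the diatonic 1st degree of A major; the borrowing shows in the chord quality. A–C–E–G is a minor-seventh chord — the form found in A minor, not the diatonic I (A). Borrowed into A major it is written i7.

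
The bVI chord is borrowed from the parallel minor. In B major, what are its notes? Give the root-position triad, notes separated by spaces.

G B D

The root of bVI is the lowered 6th degree: G# becomes G. Building the major chord from the parallel minor on G: G–B–D.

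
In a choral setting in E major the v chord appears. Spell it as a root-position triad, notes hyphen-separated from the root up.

v is built on scale degree 5, which is B in both E major and its parallel. In E minor the chord on B is B–D–F#.

B-D-F#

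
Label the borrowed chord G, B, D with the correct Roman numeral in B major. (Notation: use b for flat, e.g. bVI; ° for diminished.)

In B major scale degree 6 is G#; G is its lowered form, from B minor. G–B–D is a major chord — the form found in B minor, not the diatonic vi (G#m). Borrowed into B major it is written bVI.

bVI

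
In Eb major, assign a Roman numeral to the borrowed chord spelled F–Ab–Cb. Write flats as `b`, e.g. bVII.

ii°

F is scale degree 2 in Eb major. The diatonic chord on degree 2 would be Fm (ii), but F–Ab–Cb is the diminished chord from Eb minor. As a borrowed chord it is labeled ii°.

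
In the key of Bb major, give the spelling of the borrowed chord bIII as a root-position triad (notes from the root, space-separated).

Db F Ab

bIII is built on the lowered scale degree 3. In Bb major degree 3 is D; lowered it becomes Db. Building the major chord from the parallel minor on Db: Db–F–Ab.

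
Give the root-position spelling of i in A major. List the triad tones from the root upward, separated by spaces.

i is built on scale degree 1, which is A in both A major and its parallel. In A minor the chord on A is A–C–E.

A C E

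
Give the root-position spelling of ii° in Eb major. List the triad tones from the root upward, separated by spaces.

ii° is built on scale degree 2, which is F in both Eb major and its parallel. Building the diminished chord from the parallel minor on F: F–Ab–Cb.

F Ab Cb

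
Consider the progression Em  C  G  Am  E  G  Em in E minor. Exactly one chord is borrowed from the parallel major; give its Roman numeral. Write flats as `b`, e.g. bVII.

E minor has the diatonic set Em, F#dim, G, Am, B, C, D (with V from harmonic minor). Of the given chords, Em, C, G and Am are diatonic. E (E–G#–B) doesn't fit — on degree 1 E minor would have Em (i). E is the degree-1 chord of E major, so it is the borrowed I.

I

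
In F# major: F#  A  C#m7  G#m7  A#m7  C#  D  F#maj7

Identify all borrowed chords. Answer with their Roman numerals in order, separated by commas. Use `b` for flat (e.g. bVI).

In F# major the diatonic chords are F#, G#m, A#m, B, C#, D#m, E#dim. Of the given chords, F#, G#m7, A#m7, C# and F#maj7 are diatonic. A (A–C#–E) is not: scale degree 3 in F# major carries A#m (iii). In F# minor the chord on that degree is A, so here it functions as bIII, borrowed from the parallel minor. But C#m7 (C#–E–G#–B) is foreign: the diatonic V on degree 5 is C#, whereas C#m7 comes from F# minor. It is labeled v7. But D (D–F#–A) is foreign: the diatonic vi on degree 6 is D#m, whereas D comes from F# minor. It is labeled bVI.

bIII, v7, bVI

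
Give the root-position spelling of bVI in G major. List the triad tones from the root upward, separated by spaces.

The root of bVI is the lowered 6th degree: E becomes Eb. In G minor the chord on Eb is Eb–G–Bb.

Eb G Bb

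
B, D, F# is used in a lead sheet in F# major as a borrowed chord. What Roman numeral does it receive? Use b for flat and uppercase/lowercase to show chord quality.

iv

The root B is the diatonic 4th degree of F# major; the borrowing shows in the chord quality. Diatonically F# major has B (IV) on that degree; B–D–F# is instead the minor chord native to F# minor, so it takes the label iv.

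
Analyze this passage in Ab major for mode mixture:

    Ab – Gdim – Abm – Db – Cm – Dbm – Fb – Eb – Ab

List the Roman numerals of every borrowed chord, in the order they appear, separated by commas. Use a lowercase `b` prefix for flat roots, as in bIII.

In Ab major the diatonic chords are Ab, Bbm, Cm, Db, Eb, Fm, Gdim. Ab, Gdim, Db, Cm and Eb are all diatonic. But Abm (Ab–Cb–Eb) is foreign: the diatonic I on degree 1 is Ab, whereas Abm comes from Ab minor. It is labeled i. Dbm (Db–Fb–Ab) is not: scale degree 4 in Ab major carries Db (IV). In Ab minor the chord on that degree is Dbm, so here it functions as iv, borrowed from the parallel minor. Fb (Fb–Ab–Cb) doesn't fit — on degree 6 Ab major would have Fm (vi). Fb is the degree-6 chord of Ab minor, so it is the borrowed bVI.

i, iv, bVI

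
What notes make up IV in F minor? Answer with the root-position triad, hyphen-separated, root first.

Bb-D-F

The root, Bb, is scale degree 4 — the same note in F minor and F major; only the chord quality changes. Building the major chord from the parallel major on Bb: Bb–D–F.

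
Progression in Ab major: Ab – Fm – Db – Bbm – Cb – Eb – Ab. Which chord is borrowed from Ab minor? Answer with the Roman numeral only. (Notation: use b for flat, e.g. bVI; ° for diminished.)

Ab major has the diatonic set Ab, Bbm, Cm, Db, Eb, Fm, Gdim. Ab, Fm, Db, Bbm and Eb all belong to that set. Cb (Cb–Eb–Gb) is not: scale degree 3 in Ab major carries Cm (iii). In Ab minor the chord on that degree is Cb, so here it functions as bIII, borrowed from the parallel minor.

bIII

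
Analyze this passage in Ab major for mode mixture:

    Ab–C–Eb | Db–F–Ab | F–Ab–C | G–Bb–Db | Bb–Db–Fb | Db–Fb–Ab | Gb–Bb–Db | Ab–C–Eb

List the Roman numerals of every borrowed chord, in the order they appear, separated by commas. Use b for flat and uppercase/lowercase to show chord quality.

Ab major has the diatonic set Ab, Bbm, Cm, Db, Eb, Fm, Gdim. Of the given chords, Ab–C–Eb = Ab, Db–F–Ab = Db, F–Ab–C = Fm and G–Bb–Db = Gdim are diatonic. Bb–Db–Fb is not: scale degree 2 in Ab major carries Bbm (ii). In Ab minor the chord on that degree is Bbdim, so here it functions as ii°, borrowed from the parallel minor. Db–Fb–Ab is not: scale degree 4 in Ab major carries Db (IV). In Ab minor the chord on that degree is Dbm, so here it functions as iv, borrowed from the parallel minor. But Gb–Bb–Db is foreign: the diatonic vii° on degree 7 is Gdim, whereas Gb comes from Ab minor. It is labeled bVII.

ii°, iv, bVII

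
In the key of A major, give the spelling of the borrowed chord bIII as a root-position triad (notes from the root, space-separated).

C E G

The root of bIII is the lowered 3rd degree: C# becomes C. Stacking thirds in A minor on C gives C–E–G.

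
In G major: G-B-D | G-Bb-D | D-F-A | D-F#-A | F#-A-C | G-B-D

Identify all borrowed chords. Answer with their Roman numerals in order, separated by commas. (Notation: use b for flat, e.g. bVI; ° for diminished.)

i, v

G major has the diatonic set G, Am, Bm, C, D, Em, F#dim. Of the given chords, G–B–D = G, D–F#–A = D and F#–A–C = F#dim are diatonic. G–Bb–D doesn't fit — on degree 1 G major would have G (I). Gm is the degree-1 chord of G minor, so it is the borrowed i. D–F–A doesn't fit — on degree 5 G major would have D (V). Dm is the degree-5 chord of G minor, so it is the borrowed v.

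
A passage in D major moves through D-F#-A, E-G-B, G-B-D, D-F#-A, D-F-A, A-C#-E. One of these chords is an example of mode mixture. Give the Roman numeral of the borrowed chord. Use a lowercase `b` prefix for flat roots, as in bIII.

i

The diatonic triads in D major are D, Em, F#m, G, A, Bm, C#dim. Of the given chords, D–F#–A = D, E–G–B = Em, G–B–D = G and A–C#–E = A are diatonic. But D–F–A is foreign: the diatonic I on degree 1 is D, whereas Dm comes from D minor. It is labeled i.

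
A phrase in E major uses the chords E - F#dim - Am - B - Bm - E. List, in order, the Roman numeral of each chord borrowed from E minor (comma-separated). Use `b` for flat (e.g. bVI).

The diatonic triads in E major are E, F#m, G#m, A, B, C#m, D#dim. Of the given chords, E and B are diatonic. F#dim (F#–A–C) is not: scale degree 2 in E major carries F#m (ii). In E minor the chord on that degree is F#dim, so here it functions as ii°, borrowed from the parallel minor. Am (A–C–E) is not: scale degree 4 in E major carries A (IV). In E minor the chord on that degree is Am, so here it functions as iv, borrowed from the parallel minor. But Bm (B–D–F#) is foreign: the diatonic V on degree 5 is B, whereas Bm comes from E minor. It is labeled v.

ii°, iv, v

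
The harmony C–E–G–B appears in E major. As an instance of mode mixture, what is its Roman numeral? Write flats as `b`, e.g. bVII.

In E major scale degree 6 is C#; C is its lowered form, from E minor. C–E–G–B is a major-seventh chord — the form found in E minor, not the diatonic vi (C#m). Borrowed into E major it is written bVImaj7.

bVImaj7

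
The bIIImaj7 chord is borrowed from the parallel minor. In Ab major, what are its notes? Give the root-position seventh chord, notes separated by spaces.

Cb Eb Gb Bb

The root of bIIImaj7 is the lowered 3rd degree: C becomes Cb. Building the major-seventh chord from the parallel minor on Cb: Cb–Eb–Gb–Bb.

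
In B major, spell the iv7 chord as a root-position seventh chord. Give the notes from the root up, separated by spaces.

iv7 is built on scale degree 4, which is E in both B major and its parallel. Building the minor-seventh chord from the parallel minor on E: E–G–B–D.

E G B D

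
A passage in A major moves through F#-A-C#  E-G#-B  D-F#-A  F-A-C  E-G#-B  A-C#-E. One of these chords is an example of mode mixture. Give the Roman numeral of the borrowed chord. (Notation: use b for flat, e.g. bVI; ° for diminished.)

A major has the diatonic set A, Bm, C#m, D, E, F#m, G#dim. Of the given chords, F#–A–C# = F#m, E–G#–B = E, D–F#–A = D and A–C#–E = A are diatonic. But F–A–C is foreign: the diatonic vi on degree 6 is F#m, whereas F comes from A minor. It is labeled bVI.

bVI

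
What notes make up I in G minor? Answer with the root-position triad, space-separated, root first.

I is built on scale degree 1, which is G in both G minor and its parallel. Stacking thirds in G major on G gives G–B–D.

G B D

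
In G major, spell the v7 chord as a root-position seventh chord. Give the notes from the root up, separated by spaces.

The root, D, is scale degree 5 — the same note in G major and G minor; only the chord quality changes. Building the minor-seventh chord from the parallel minor on D: D–F–A–C.

D F A C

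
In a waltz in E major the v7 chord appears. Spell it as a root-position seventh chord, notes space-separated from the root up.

The root, B, is scale degree 5 — the same note in E major and E minor; only the chord quality changes. In E minor the chord on B is B–D–F#–A.

B D F# A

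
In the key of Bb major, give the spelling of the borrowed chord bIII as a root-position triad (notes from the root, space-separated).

The root of bIII is the lowered 3rd degree: D becomes Db. Stacking thirds in Bb minor on Db gives Db–F–Ab.

Db F Ab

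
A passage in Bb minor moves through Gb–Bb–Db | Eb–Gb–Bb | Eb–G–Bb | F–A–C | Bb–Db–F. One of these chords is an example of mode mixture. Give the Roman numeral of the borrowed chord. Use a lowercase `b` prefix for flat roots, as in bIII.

IV

Bb minor has the diatonic set Bbm, Cdim, Db, Ebm, F, Gb, Ab (with V from harmonic minor). Gb–Bb–Db = Gb, Eb–Gb–Bb = Ebm, F–A–C = F and Bb–Db–F = Bbm all belong to that set. Eb–G–Bb doesn't fit — on degree 4 Bb minor would have Ebm (iv). Eb is the degree-4 chord of Bb major, so it is the borrowed IV.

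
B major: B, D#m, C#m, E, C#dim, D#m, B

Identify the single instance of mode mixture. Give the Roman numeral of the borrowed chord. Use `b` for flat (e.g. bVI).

ii°

B major has the diatonic set B, C#m, D#m, E, F#, G#m, A#dim. B, D#m, C#m and E are all diatonic. C#dim (C#–E–G) doesn't fit — on degree 2 B major would have C#m (ii). C#dim is the degree-2 chord of B minor, so it is the borrowed ii°.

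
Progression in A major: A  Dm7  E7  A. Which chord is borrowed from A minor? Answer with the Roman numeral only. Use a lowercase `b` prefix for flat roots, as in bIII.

iv7

A major has the diatonic set A, Bm, C#m, D, E, F#m, G#dim. Of the given chords, A and E7 are diatonic. Dm7 (D–F–A–C) is not: scale degree 4 in A major carries D (IV). In A minor the chord on that degree is Dm7, so here it functions as iv7, borrowed from the parallel minor.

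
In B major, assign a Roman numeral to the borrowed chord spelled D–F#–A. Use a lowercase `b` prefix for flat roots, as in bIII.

D is the lowered form of scale degree 3 in B major (the diatonic degree 3 is D#). Diatonically B major has D#m (iii) on that degree; D–F#–A is instead the major chord native to B minor, so it takes the label bIII.

bIII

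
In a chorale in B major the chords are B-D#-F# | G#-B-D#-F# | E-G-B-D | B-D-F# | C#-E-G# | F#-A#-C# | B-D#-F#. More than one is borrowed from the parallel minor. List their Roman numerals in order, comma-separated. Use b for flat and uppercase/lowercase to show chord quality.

The diatonic triads in B major are B, C#m, D#m, E, F#, G#m, A#dim. Of the given chords, B–D#–F# = B, G#–B–D#–F# = G#m7, C#–E–G# = C#m and F#–A#–C# = F# are diatonic. E–G–B–D doesn't fit — on degree 4 B major would have E (IV). Em7 is the degree-4 chord of B minor, so it is the borrowed iv7. B–D–F# doesn't fit — on degree 1 B major would have B (I). Bm is the degree-1 chord of B minor, so it is the borrowed i.

iv7, i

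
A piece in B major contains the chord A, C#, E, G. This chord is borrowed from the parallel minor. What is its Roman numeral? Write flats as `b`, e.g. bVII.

In B major scale degree 7 is A#; A is its lowered form, from B minor. Diatonically B major has A#dim (vii°) on that degree; A–C#–E–G is instead the dominant-seventh chord native to B minor, so it takes the label bVII7.

bVII7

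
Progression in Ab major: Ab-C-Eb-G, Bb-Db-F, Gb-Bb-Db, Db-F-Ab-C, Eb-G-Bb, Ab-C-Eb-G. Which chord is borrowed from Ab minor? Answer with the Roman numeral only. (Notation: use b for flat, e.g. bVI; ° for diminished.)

bVII

The diatonic triads in Ab major are Ab, Bbm, Cm, Db, Eb, Fm, Gdim. Of the given chords, Ab–C–Eb–G = Abmaj7, Bb–Db–F = Bbm, Db–F–Ab–C = Dbmaj7 and Eb–G–Bb = Eb are diatonic. Gb–Bb–Db is not: scale degree 7 in Ab major carries Gdim (vii°). In Ab minor the chord on that degree is Gb, so here it functions as bVII, borrowed from the parallel minor.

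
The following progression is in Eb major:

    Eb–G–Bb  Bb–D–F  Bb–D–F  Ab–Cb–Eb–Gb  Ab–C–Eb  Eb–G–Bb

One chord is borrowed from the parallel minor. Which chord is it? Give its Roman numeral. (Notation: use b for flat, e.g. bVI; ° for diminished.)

In Eb major the diatonic chords are Eb, Fm, Gm, Ab, Bb, Cm, Ddim. Eb–G–Bb = Eb, Bb–D–F = Bb and Ab–C–Eb = Ab all belong to that set. But Ab–Cb–Eb–Gb is foreign: the diatonic IV on degree 4 is Ab, whereas Abm7 comes from Eb minor. It is labeled iv7.

iv7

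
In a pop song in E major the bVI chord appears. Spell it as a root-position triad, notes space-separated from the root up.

C E G

The root of bVI is the lowered 6th degree: C# becomes C. Building the major chord from the parallel minor on C: C–E–G.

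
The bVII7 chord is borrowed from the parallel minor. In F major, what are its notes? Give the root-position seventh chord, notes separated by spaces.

The root of bVII7 is the lowered 7th degree: E becomes Eb. Building the dominant-seventh chord from the parallel minor on Eb: Eb–G–Bb–Db.

Eb G Bb Db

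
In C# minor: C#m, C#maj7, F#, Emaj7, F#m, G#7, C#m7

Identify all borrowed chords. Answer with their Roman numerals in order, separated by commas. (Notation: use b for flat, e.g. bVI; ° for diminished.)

Imaj7, IV

In C# minor (with V from harmonic minor) the diatonic chords are C#m, D#dim, E, F#m, G#, A, B. C#m, Emaj7, F#m, G#7 and C#m7 all belong to that set. C#maj7 (C#–E#–G#–B#) is not: scale degree 1 in C# minor carries C#m (i). In C# major the chord on that degree is C#maj7, so here it functions as Imaj7, borrowed from the parallel major. F# (F#–A#–C#) doesn't fit — on degree 4 C# minor would have F#m (iv). F# is the degree-4 chord of C# major, so it is the borrowed IV.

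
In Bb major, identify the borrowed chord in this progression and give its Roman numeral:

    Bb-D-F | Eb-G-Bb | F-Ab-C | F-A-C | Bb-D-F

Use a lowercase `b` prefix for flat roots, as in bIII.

v

Bb major has the diatonic set Bb, Cm, Dm, Eb, F, Gm, Adim. Of the given chords, Bb–D–F = Bb, Eb–G–Bb = Eb and F–A–C = F are diatonic. F–Ab–C doesn't fit — on degree 5 Bb major would have F (V). Fm is the degree-5 chord of Bb minor, so it is the borrowed v.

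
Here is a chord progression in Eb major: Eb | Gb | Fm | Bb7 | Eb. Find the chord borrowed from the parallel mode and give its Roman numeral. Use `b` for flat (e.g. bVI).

In Eb major the diatonic chords are Eb, Fm, Gm, Ab, Bb, Cm, Ddim. Eb, Fm and Bb7 are all diatonic. Gb (Gb–Bb–Db) is not: scale degree 3 in Eb major carries Gm (iii). In Eb minor the chord on that degree is Gb, so here it functions as bIII, borrowed from the parallel minor.

bIII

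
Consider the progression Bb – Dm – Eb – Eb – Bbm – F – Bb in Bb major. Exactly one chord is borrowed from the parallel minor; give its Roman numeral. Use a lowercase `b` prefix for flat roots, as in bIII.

In Bb major the diatonic chords are Bb, Cm, Dm, Eb, F, Gm, Adim. Bb, Dm, Eb and F are all diatonic. Bbm (Bb–Db–F) is not: scale degree 1 in Bb major carries Bb (I). In Bb minor the chord on that degree is Bbm, so here it functions as i, borrowed from the parallel minor.

i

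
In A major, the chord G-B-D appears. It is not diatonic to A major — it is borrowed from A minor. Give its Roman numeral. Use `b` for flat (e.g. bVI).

G is the lowered form of scale degree 7 in A major (the diatonic degree 7 is G#). Diatonically A major has G#dim (vii°) on that degree; G–B–D is instead the major chord native to A minor, so it takes the label bVII.

bVII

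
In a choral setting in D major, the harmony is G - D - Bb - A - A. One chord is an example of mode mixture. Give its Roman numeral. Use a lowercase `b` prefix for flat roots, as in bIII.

bVI

In D major the diatonic chords are D, Em, F#m, G, A, Bm, C#dim. Of the given chords, G, D and A are diatonic. Bb (Bb–D–F) doesn't fit — on degree 6 D major would have Bm (vi). Bb is the degree-6 chord of D minor, so it is the borrowed bVI.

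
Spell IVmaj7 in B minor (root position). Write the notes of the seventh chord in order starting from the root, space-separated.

IVmaj7 is built on scale degree 4, which is E in both B minor and its parallel. In B major the chord on E is E–G#–B–D#.

E G# B D#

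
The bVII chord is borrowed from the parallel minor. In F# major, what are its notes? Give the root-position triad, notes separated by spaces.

The root of bVII is the lowered 7th degree: E# becomes E. Building the major chord from the parallel minor on E: E–G#–B.

E G# B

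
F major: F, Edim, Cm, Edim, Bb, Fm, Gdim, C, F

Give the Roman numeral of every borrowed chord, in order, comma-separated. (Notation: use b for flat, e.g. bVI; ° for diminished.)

The diatonic triads in F major are F, Gm, Am, Bb, C, Dm, Edim. Of the given chords, F, Edim, Bb and C are diatonic. Cm (C–Eb–G) doesn't fit — on degree 5 F major would have C (V). Cm is the degree-5 chord of F minor, so it is the borrowed v. But Fm (F–Ab–C) is foreign: the diatonic I on degree 1 is F, whereas Fm comes from F minor. It is labeled i. Gdim (G–Bb–Db) doesn't fit — on degree 2 F major would have Gm (ii). Gdim is the degree-2 chord of F minor, so it is the borrowed ii°.

v, i, ii°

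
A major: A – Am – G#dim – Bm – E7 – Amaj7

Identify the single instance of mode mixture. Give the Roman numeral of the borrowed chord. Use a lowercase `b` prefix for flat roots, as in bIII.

i

In A major the diatonic chords are A, Bm, C#m, D, E, F#m, G#dim. A, G#dim, Bm, E7 and Amaj7 are all diatonic. Am (A–C–E) doesn't fit — on degree 1 A major would have A (I). Am is the degree-1 chord of A minor, so it is the borrowed i.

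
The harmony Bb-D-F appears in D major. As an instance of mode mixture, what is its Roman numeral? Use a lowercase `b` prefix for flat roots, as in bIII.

bVI

Bb is the lowered form of scale degree 6 in D major (the diatonic degree 6 is B). Diatonically D major has Bm (vi) on that degree; Bb–D–F is instead the major chord native to D minor, so it takes the label bVI.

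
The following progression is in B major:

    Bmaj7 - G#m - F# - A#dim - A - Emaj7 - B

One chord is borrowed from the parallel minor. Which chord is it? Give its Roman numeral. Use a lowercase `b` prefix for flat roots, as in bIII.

B major has the diatonic set B, C#m, D#m, E, F#, G#m, A#dim. Bmaj7, G#m, F#, A#dim, Emaj7 and B are all diatonic. But A (A–C#–E) is foreign: the diatonic vii° on degree 7 is A#dim, whereas A comes from B minor. It is labeled bVII.

bVII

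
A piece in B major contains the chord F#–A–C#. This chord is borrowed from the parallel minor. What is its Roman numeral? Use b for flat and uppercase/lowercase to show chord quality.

The root F# is the diatonic 5th degree of B major; the borrowing shows in the chord quality. F#–A–C# is a minor chord — the form found in B minor, not the diatonic V (F#). Borrowed into B major it is written v.

v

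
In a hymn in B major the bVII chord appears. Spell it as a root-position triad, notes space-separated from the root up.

A C# E

The root of bVII is the lowered 7th degree: A# becomes A. In B minor the chord on A is A–C#–E.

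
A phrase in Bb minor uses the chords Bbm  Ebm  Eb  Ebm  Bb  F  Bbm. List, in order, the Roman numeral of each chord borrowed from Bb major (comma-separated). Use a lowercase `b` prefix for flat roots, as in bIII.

Bb minor has the diatonic set Bbm, Cdim, Db, Ebm, F, Gb, Ab (with V from harmonic minor). Bbm, Ebm and F all belong to that set. Eb (Eb–G–Bb) doesn't fit — on degree 4 Bb minor would have Ebm (iv). Eb is the degree-4 chord of Bb major, so it is the borrowed IV. Bb (Bb–D–F) is not: scale degree 1 in Bb minor carries Bbm (i). In Bb major the chord on that degree is Bb, so here it functions as I, borrowed from the parallel major.

IV, I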